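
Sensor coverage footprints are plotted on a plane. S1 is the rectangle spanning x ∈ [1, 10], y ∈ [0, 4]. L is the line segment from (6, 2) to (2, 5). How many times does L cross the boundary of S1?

1

The segment meets the boundary at (3.333,4).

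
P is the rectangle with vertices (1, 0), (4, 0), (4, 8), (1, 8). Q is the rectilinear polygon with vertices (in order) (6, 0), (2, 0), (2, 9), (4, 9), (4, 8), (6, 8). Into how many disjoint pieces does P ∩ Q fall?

1

P ∩ Q is a single connected region.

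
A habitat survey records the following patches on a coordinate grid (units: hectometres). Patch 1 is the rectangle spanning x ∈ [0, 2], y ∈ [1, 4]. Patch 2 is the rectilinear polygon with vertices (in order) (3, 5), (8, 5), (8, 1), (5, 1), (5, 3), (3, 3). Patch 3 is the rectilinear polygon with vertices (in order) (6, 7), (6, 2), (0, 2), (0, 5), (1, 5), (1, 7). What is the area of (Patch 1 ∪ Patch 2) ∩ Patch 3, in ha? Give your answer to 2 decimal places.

11.00

|Patch 1 ∪ Patch 2| = 22.
|(Patch 1 ∪ Patch 2) ∩ Patch 3| = 11.00.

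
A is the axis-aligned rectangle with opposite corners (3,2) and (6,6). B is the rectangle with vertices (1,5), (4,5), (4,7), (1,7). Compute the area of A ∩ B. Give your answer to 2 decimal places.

|A∩B|: x∈[3,4], y∈[5,6] → 1·1 = 1.

1.00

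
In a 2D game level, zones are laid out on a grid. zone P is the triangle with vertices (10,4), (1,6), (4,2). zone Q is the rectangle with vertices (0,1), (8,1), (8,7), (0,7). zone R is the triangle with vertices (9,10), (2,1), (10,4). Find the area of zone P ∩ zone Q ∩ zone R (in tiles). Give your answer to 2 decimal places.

The intersection is the polygon with vertices (3.4,2.8), (5.168,5.074), (8,4.444), (8,3.333), (4,2).
By the shoelace formula its area is 8.33.

8.33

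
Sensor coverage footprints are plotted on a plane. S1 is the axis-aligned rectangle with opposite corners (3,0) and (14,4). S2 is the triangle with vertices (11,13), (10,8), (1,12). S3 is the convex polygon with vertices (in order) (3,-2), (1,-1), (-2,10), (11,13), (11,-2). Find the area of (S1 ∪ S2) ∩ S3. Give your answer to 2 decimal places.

|S1 ∪ S2| = 68.5.
|(S1 ∪ S2) ∩ S3| = 51.23.

51.23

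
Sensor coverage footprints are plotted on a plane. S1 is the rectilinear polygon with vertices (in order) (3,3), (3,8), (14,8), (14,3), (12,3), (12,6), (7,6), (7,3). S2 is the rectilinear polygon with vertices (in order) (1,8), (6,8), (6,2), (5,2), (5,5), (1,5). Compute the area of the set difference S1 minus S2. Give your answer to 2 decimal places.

29.00

|S1| = 40, |S1∩S2| = 11.
|S1 ∖ S2| = |S1| − |S1∩S2| = 40 − 11 = 29.00.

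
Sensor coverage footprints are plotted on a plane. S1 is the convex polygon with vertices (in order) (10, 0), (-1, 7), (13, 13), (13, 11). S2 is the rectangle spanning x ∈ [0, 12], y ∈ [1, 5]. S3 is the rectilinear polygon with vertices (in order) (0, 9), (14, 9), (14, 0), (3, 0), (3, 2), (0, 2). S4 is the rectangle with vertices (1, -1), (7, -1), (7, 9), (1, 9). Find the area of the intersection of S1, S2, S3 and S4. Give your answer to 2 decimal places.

7.51

The intersection is the polygon with vertices (2.143,5), (7,5), (7,1.909).
By the shoelace formula its area is 7.51.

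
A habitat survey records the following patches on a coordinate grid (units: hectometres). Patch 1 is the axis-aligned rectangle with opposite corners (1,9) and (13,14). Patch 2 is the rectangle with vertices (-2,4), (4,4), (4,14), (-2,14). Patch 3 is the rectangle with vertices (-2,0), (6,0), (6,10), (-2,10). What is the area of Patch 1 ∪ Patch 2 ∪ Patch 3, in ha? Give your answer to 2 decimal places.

By inclusion–exclusion:
Individual areas: |Patch 1| = 60, |Patch 2| = 60, |Patch 3| = 80.
|Patch 1∩Patch 2|: x∈[1,4], y∈[9,14] → 3·5 = 15.
|Patch 1∩Patch 3|: x∈[1,6], y∈[9,10] → 5·1 = 5.
|Patch 2∩Patch 3|: x∈[-2,4], y∈[4,10] → 6·6 = 36.
|Patch 1∩Patch 2∩Patch 3| = 3.
|Patch 1 ∪ Patch 2 ∪ Patch 3| = 200 − 56 + 3 = 147.00.

147.00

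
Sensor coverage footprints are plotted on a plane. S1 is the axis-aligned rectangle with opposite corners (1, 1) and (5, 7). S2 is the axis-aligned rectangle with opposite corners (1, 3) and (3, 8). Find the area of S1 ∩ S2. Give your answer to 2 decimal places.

8.00

|S1∩S2|: x∈[1,3], y∈[3,7] → 2·4 = 8.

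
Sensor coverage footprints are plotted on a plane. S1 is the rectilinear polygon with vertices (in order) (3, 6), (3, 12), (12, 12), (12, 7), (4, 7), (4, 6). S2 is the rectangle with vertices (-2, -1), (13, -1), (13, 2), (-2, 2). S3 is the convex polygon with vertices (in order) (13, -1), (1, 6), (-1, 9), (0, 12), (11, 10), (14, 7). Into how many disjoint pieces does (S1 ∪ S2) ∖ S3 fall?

2

(S1 ∪ S2) ∖ S3 splits into 2 disjoint pieces (area 12.6818, area 37.2857).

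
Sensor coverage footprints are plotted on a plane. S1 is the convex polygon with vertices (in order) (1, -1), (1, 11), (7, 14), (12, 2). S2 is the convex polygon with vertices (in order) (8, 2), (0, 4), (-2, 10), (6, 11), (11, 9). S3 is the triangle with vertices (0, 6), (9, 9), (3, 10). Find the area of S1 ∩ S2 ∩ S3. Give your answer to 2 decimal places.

The intersection is the polygon with vertices (1,7.333), (3,10), (9,9), (1,6.333).
By the shoelace formula its area is 13.00.

13.00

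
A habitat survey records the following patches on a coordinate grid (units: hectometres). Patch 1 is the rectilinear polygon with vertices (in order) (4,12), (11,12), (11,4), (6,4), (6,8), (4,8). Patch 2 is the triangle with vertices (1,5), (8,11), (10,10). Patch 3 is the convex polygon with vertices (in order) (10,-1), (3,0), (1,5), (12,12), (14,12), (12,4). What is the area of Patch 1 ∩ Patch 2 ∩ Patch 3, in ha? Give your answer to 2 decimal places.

2.06

The intersection is the polygon with vertices (5.714,8), (9.36,10.32), (10,10), (6,7.778), (6,8).
By the shoelace formula its area is 2.06.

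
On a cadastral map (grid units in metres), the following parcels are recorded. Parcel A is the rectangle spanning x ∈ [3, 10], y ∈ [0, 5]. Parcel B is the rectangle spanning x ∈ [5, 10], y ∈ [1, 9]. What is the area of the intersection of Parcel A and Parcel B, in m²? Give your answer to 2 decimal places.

|Parcel A∩Parcel B|: x∈[5,10], y∈[1,5] → 5·4 = 20.

20.00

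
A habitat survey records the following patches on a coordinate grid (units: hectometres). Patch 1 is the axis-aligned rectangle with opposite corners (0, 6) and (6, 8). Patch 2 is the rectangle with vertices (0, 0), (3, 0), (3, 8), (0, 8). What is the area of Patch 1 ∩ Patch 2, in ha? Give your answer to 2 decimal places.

6.00

|Patch 1∩Patch 2|: x∈[0,3], y∈[6,8] → 3·2 = 6.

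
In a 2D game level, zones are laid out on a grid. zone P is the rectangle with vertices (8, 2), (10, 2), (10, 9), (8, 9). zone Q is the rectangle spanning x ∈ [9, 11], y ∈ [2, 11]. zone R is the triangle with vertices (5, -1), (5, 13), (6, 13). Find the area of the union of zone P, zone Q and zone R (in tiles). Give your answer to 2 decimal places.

By inclusion–exclusion:
Individual areas: |zone P| = 14, |zone Q| = 18, |zone R| = 7.
|zone P∩zone Q|: x∈[9,10], y∈[2,9] → 1·7 = 7.
|zone P∩zone R| = 0.
|zone Q∩zone R| = 0.
|zone P∩zone Q∩zone R| = 0.
|zone P ∪ zone Q ∪ zone R| = 39 − 7 + 0 = 32.00.

32.00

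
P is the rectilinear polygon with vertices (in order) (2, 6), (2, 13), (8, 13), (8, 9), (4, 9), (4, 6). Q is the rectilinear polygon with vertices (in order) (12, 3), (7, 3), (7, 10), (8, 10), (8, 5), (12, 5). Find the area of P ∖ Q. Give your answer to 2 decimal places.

29.00

|P| = 30, |P∩Q| = 1.
|P ∖ Q| = |P| − |P∩Q| = 30 − 1 = 29.00.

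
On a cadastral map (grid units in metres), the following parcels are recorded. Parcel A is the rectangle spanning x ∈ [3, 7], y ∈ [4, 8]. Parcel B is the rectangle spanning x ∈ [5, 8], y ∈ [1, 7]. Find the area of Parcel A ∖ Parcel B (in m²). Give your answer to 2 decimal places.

|Parcel A∩Parcel B|: x∈[5,7], y∈[4,7] → 2·3 = 6.
|Parcel A| = 16.
|Parcel A ∖ Parcel B| = |Parcel A| − |Parcel A∩Parcel B| = 16 − 6 = 10.00.

10.00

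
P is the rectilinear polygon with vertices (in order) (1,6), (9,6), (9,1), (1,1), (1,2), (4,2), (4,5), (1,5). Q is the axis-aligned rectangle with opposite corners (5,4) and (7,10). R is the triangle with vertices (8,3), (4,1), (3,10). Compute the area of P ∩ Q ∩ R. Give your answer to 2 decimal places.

The intersection is the polygon with vertices (7,4), (5,4), (5,6), (5.857,6), (7,4.4).
By the shoelace formula its area is 3.09.

3.09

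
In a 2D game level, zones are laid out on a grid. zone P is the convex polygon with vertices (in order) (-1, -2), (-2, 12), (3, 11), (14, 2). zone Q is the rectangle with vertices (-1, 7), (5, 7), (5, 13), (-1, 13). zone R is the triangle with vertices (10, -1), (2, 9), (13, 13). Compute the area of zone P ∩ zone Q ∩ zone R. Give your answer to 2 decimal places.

The intersection is the polygon with vertices (5,9.364), (5,7), (3.6,7), (2,9), (4.385,9.867).
By the shoelace formula its area is 5.81.

5.81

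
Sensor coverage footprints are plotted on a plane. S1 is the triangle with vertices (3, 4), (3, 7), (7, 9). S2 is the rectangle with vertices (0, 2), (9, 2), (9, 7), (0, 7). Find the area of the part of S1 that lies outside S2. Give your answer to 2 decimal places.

2.40

|S1| = 6, |S1∩S2| = 3.6.
|S1 ∖ S2| = |S1| − |S1∩S2| = 6 − 3.6 = 2.40.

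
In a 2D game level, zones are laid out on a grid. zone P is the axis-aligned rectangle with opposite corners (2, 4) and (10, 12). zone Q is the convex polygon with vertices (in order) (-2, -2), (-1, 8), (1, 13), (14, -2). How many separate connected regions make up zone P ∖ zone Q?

zone P ∖ zone Q is a single connected region.

1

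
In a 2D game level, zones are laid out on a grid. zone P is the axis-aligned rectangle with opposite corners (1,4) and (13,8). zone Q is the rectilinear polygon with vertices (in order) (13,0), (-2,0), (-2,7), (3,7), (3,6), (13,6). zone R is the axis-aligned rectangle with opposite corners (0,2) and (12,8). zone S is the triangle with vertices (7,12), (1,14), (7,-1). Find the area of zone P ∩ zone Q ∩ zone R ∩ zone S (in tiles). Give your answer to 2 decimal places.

The intersection is the polygon with vertices (7,6), (7,4), (5,4), (4.2,6).
By the shoelace formula its area is 4.80.

4.80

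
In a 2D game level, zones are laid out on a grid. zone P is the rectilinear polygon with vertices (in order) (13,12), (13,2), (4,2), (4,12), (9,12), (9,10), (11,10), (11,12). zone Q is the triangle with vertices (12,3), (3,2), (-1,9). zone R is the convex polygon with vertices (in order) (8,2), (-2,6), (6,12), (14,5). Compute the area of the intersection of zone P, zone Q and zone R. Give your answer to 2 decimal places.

15.39

The intersection is the polygon with vertices (10.96,3.48), (9.429,2.714), (6.913,2.435), (4,3.6), (4,6.692).
By the shoelace formula its area is 15.39.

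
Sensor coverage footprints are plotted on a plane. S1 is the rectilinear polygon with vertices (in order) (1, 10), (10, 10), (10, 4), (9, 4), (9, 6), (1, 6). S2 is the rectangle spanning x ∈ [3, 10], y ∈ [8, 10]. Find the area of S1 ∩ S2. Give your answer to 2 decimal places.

The intersection is the polygon with vertices (10,10), (10,8), (3,8), (3,10).
By the shoelace formula its area is 14.00.

14.00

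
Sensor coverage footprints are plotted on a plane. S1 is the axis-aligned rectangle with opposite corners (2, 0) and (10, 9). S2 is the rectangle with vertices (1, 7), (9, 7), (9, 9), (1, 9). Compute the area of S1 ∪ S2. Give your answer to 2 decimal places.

74.00

By inclusion–exclusion:
Individual areas: |S1| = 72, |S2| = 16.
|S1∩S2|: x∈[2,9], y∈[7,9] → 7·2 = 14.
|S1 ∪ S2| = 88 − 14 = 74.00.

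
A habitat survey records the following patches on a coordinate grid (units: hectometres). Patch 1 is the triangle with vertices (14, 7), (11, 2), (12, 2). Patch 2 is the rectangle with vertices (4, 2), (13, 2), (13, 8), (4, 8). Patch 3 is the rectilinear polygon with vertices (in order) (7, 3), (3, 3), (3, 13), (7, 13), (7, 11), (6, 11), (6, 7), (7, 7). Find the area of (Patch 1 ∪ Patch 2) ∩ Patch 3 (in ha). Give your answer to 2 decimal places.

14.00

The region (Patch 1 ∪ Patch 2) ∩ Patch 3 is the polygon with vertices (4,8), (6,8), (6,7), (7,7), (7,3), (4,3).
By the shoelace formula its area is 14.00.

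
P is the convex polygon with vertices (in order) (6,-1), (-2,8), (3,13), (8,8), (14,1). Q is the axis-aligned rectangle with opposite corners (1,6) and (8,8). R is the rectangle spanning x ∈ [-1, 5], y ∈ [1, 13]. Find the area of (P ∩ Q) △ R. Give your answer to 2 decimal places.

|P ∩ Q| = 14.
|(P ∩ Q) ∩ R| = 8.
|(P ∩ Q) △ R| = 14 + 72 − 16 = 70.00.

70.00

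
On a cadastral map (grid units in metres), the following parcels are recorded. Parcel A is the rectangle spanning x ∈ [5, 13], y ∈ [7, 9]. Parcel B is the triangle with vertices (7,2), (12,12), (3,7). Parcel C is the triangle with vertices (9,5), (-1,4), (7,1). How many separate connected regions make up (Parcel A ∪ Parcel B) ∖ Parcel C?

(Parcel A ∪ Parcel B) ∖ Parcel C is a single connected region.

1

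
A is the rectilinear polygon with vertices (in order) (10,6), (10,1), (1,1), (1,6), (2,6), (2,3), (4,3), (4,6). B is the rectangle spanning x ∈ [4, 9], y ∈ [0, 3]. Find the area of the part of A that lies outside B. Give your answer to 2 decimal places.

29.00

|A| = 39, |A∩B| = 10.
|A ∖ B| = |A| − |A∩B| = 39 − 10 = 29.00.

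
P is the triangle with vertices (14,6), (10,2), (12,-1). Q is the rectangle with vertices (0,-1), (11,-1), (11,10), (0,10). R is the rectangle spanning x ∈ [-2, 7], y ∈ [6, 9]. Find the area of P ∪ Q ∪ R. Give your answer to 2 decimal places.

135.75

By inclusion–exclusion:
Individual areas: |P| = 10, |Q| = 121, |R| = 27.
|P∩Q| = 1.25.
|P∩R| = 0.
|Q∩R|: x∈[0,7], y∈[6,9] → 7·3 = 21.
|P∩Q∩R| = 0.
|P ∪ Q ∪ R| = 158 − 22.25 + 0 = 135.75.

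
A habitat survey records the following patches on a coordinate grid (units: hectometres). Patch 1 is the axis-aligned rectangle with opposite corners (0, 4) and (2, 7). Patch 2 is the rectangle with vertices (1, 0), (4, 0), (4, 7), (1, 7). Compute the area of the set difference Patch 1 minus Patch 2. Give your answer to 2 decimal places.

3.00

|Patch 1∩Patch 2|: x∈[1,2], y∈[4,7] → 1·3 = 3.
|Patch 1| = 6.
|Patch 1 ∖ Patch 2| = |Patch 1| − |Patch 1∩Patch 2| = 6 − 3 = 3.00.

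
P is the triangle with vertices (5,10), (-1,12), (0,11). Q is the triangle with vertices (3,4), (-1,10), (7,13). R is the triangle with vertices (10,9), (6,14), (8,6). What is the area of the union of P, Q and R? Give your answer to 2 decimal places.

41.87

By inclusion–exclusion:
Individual areas: |P| = 2, |Q| = 30, |R| = 11.
|P∩Q| = 0.8286.
|P∩R| = 0.
|Q∩R| = 0.2983.
|P∩Q∩R| = 0.
|P ∪ Q ∪ R| = 43 − 1.1269 + 0 = 41.87.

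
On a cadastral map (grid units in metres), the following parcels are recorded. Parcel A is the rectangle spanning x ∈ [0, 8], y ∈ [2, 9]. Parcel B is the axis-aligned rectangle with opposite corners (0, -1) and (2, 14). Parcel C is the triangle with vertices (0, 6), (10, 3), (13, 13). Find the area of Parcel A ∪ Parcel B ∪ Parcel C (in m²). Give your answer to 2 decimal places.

101.26

By inclusion–exclusion:
Individual areas: |Parcel A| = 56, |Parcel B| = 30, |Parcel C| = 54.5.
|Parcel A∩Parcel B|: x∈[0,2], y∈[2,9] → 2·7 = 14.
|Parcel A∩Parcel C| = 25.2429.
|Parcel B∩Parcel C| = 1.6769.
|Parcel A∩Parcel B∩Parcel C| = 1.6769.
|Parcel A ∪ Parcel B ∪ Parcel C| = 140.5 − 40.9198 + 1.6769 = 101.26.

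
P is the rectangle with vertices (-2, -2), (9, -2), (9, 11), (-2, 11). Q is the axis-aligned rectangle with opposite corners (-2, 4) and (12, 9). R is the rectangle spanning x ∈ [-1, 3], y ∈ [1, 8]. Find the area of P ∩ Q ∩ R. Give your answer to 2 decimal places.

16.00

The intersection is the polygon with vertices (-1,4), (-1,8), (3,8), (3,4).
By the shoelace formula its area is 16.00.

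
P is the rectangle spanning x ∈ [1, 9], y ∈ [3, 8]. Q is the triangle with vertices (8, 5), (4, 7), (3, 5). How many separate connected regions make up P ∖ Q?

1

P ∖ Q is a single connected region.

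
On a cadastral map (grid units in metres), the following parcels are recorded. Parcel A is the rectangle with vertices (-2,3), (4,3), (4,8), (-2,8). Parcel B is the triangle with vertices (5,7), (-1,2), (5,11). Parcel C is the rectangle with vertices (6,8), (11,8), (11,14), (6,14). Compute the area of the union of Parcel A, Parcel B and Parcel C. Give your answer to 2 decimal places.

By inclusion–exclusion:
Individual areas: |Parcel A| = 30, |Parcel B| = 12, |Parcel C| = 30.
|Parcel A∩Parcel B| = 7.3167.
|Parcel A∩Parcel C| = 0 (no overlap).
|Parcel B∩Parcel C| = 0.
|Parcel A∩Parcel B∩Parcel C| = 0.
|Parcel A ∪ Parcel B ∪ Parcel C| = 72 − 7.3167 + 0 = 64.68.

64.68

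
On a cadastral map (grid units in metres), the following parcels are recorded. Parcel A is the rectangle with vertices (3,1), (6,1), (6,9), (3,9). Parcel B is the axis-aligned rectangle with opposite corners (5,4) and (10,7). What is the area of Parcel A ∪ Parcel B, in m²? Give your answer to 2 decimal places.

By inclusion–exclusion:
Individual areas: |Parcel A| = 24, |Parcel B| = 15.
|Parcel A∩Parcel B|: x∈[5,6], y∈[4,7] → 1·3 = 3.
|Parcel A ∪ Parcel B| = 39 − 3 = 36.00.

36.00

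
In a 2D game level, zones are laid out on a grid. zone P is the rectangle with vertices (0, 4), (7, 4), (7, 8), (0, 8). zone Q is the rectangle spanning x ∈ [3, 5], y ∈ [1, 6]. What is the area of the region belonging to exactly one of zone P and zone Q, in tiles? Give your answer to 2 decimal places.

30.00

|zone P∩zone Q|: x∈[3,5], y∈[4,6] → 2·2 = 4.
|zone P △ zone Q| = |zone P| + |zone Q| − 2·|zone P∩zone Q| = 28 + 10 − 8 = 30.00.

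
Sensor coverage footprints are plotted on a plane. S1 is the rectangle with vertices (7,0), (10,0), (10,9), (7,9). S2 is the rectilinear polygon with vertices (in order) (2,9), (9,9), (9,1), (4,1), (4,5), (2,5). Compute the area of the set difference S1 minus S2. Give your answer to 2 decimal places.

11.00

|S1| = 27, |S1∩S2| = 16.
|S1 ∖ S2| = |S1| − |S1∩S2| = 27 − 16 = 11.00.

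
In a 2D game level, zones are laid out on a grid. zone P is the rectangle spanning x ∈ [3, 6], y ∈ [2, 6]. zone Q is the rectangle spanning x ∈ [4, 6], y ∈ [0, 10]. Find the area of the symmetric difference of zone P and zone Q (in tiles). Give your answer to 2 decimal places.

|zone P∩zone Q|: x∈[4,6], y∈[2,6] → 2·4 = 8.
|zone P △ zone Q| = |zone P| + |zone Q| − 2·|zone P∩zone Q| = 12 + 20 − 16 = 16.00.

16.00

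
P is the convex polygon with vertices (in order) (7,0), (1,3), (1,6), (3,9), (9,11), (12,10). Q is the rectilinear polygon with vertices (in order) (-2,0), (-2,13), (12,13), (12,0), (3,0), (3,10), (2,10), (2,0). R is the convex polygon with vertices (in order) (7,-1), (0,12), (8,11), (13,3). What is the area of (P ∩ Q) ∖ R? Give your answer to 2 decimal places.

|P ∩ Q| = 66.5.
|(P ∩ Q) ∩ R| = 48.1624.
|(P ∩ Q) ∖ R| = 66.5 − 48.1624 = 18.34.

18.34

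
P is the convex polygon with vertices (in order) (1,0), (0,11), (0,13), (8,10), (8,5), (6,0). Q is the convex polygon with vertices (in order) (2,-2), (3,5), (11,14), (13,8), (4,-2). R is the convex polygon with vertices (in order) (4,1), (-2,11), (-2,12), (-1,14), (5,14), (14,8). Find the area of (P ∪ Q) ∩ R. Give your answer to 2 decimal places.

87.30

|P ∪ Q| = 122.322.
|(P ∪ Q) ∩ R| = 87.30.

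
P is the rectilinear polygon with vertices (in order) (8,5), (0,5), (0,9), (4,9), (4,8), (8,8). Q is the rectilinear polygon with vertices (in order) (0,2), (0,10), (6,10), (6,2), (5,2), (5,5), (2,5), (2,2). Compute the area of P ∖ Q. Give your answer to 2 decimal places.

|P| = 28, |P∩Q| = 22.
|P ∖ Q| = |P| − |P∩Q| = 28 − 22 = 6.00.

6.00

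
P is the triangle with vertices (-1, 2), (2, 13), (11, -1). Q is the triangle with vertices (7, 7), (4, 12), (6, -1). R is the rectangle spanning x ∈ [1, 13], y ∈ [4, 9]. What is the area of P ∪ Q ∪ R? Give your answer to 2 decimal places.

106.82

By inclusion–exclusion:
Individual areas: |P| = 70.5, |Q| = 14.5, |R| = 60.
|P∩Q| = 9.063.
|P∩R| = 25.8929.
|Q∩R| = 9.0067.
|P∩Q∩R| = 5.7848.
|P ∪ Q ∪ R| = 145 − 43.9626 + 5.7848 = 106.82.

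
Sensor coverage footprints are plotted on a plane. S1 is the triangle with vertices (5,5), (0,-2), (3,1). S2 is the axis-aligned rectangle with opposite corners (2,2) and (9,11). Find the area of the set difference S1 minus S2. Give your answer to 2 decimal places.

2.04

|S1| = 3, |S1∩S2| = 0.9643.
|S1 ∖ S2| = |S1| − |S1∩S2| = 3 − 0.9643 = 2.04.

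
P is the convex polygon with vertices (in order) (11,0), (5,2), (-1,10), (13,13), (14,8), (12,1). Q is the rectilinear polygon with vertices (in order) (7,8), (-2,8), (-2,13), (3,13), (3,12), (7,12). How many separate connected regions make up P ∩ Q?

1

P ∩ Q is a single connected region.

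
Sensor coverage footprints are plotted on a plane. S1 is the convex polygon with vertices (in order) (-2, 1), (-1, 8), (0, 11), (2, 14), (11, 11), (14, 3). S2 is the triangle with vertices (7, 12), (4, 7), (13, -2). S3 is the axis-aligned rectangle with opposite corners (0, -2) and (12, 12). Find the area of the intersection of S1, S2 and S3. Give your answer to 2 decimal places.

30.27

The intersection is the polygon with vertices (4,7), (7,12), (11.017,2.627), (8.667,2.333).
By the shoelace formula its area is 30.27.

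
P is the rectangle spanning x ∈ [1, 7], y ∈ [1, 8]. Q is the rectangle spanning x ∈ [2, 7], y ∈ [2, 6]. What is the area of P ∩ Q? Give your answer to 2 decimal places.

20.00

|P∩Q|: x∈[2,7], y∈[2,6] → 5·4 = 20.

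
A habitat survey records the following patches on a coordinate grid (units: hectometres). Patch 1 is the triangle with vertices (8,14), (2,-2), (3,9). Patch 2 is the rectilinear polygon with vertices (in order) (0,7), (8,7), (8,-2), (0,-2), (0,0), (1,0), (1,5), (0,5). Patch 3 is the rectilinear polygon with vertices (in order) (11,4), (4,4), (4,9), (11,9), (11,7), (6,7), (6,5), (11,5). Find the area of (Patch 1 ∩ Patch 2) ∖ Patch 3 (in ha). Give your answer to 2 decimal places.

9.07

|Patch 1 ∩ Patch 2| = 11.5057.
|(Patch 1 ∩ Patch 2) ∩ Patch 3| = 2.4375.
|(Patch 1 ∩ Patch 2) ∖ Patch 3| = 11.5057 − 2.4375 = 9.07.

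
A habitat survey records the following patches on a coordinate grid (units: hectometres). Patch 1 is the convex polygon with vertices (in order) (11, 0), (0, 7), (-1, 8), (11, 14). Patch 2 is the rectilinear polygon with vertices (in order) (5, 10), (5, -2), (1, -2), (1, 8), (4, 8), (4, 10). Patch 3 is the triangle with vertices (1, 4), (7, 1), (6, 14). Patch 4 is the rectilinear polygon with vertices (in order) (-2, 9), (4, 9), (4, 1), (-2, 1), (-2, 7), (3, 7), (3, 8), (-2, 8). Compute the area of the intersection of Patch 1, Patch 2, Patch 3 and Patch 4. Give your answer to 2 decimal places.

4.58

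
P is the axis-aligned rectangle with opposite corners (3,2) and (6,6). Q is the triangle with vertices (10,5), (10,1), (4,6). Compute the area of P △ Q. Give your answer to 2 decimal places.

21.33

|P| = 12, |Q| = 12, |P∩Q| = 1.3333.
|P △ Q| = |P| + |Q| − 2·|P∩Q| = 12 + 12 − 2.6667 = 21.33.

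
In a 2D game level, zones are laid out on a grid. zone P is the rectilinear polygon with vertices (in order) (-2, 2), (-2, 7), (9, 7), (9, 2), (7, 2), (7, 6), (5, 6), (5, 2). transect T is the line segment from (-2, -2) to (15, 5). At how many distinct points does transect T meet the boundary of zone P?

The segment meets the boundary at (9,2.529), (7.714,2).

2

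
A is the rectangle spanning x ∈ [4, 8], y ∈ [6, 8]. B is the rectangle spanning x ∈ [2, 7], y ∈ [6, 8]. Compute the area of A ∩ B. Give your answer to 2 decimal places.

|A∩B|: x∈[4,7], y∈[6,8] → 3·2 = 6.

6.00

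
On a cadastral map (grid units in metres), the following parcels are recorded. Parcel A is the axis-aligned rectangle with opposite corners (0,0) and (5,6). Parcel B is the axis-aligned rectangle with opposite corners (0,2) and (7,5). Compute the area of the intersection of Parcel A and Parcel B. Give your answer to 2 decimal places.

15.00

|Parcel A∩Parcel B|: x∈[0,5], y∈[2,5] → 5·3 = 15.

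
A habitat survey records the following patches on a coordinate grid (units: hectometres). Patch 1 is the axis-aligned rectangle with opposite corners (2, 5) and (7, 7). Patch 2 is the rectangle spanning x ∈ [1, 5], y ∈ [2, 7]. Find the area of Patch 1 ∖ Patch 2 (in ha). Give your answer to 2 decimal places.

4.00

|Patch 1∩Patch 2|: x∈[2,5], y∈[5,7] → 3·2 = 6.
|Patch 1| = 10.
|Patch 1 ∖ Patch 2| = |Patch 1| − |Patch 1∩Patch 2| = 10 − 6 = 4.00.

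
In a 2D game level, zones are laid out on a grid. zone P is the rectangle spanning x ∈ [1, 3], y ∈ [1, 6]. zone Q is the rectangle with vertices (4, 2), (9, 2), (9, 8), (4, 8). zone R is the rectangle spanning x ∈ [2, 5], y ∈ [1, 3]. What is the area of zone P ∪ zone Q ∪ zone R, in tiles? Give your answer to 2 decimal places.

43.00

By inclusion–exclusion:
Individual areas: |zone P| = 10, |zone Q| = 30, |zone R| = 6.
|zone P∩zone Q| = 0 (no overlap).
|zone P∩zone R|: x∈[2,3], y∈[1,3] → 1·2 = 2.
|zone Q∩zone R|: x∈[4,5], y∈[2,3] → 1·1 = 1.
|zone P∩zone Q∩zone R| = 0.
|zone P ∪ zone Q ∪ zone R| = 46 − 3 + 0 = 43.00.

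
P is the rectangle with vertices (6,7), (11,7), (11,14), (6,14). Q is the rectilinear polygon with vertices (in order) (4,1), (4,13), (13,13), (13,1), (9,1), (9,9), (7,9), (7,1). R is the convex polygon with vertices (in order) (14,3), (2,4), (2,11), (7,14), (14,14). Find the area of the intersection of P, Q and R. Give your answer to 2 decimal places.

The intersection is the polygon with vertices (9,7), (9,9), (7,9), (7,7), (6,7), (6,13), (11,13), (11,7).
By the shoelace formula its area is 26.00.

26.00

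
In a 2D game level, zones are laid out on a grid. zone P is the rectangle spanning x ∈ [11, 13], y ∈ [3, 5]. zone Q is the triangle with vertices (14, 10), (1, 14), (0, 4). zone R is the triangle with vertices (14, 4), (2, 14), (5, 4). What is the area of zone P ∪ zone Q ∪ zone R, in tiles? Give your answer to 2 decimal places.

92.08

By inclusion–exclusion:
Individual areas: |zone P| = 4, |zone Q| = 67, |zone R| = 45.
|zone P∩zone Q| = 0.
|zone P∩zone R| = 1.9833.
|zone Q∩zone R| = 21.9366.
|zone P∩zone Q∩zone R| = 0.
|zone P ∪ zone Q ∪ zone R| = 116 − 23.9199 + 0 = 92.08.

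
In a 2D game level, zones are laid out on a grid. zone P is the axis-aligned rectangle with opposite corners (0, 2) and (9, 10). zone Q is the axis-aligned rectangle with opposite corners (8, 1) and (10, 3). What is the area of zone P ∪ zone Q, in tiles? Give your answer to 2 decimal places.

By inclusion–exclusion:
Individual areas: |zone P| = 72, |zone Q| = 4.
|zone P∩zone Q|: x∈[8,9], y∈[2,3] → 1·1 = 1.
|zone P ∪ zone Q| = 76 − 1 = 75.00.

75.00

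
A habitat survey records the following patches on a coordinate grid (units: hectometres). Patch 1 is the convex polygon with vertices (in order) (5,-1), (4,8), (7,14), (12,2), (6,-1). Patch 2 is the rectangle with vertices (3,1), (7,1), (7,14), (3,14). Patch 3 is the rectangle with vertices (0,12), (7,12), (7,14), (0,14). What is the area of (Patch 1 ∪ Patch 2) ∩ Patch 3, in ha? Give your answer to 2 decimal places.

The region (Patch 1 ∪ Patch 2) ∩ Patch 3 is the polygon with vertices (3,14), (7,14), (7,12), (3,12).
By the shoelace formula its area is 8.00.

8.00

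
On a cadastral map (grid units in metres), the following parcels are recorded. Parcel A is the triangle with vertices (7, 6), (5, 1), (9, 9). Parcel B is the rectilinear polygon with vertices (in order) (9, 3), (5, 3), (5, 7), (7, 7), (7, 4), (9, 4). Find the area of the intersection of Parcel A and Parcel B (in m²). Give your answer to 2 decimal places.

0.80

The intersection is the polygon with vertices (7,6), (7,5), (6,3), (5.8,3).
By the shoelace formula its area is 0.80.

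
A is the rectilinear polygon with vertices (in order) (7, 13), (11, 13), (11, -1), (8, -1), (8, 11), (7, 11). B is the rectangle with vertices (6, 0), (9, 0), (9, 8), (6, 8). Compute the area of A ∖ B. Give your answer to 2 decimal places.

|A| = 44, |A∩B| = 8.
|A ∖ B| = |A| − |A∩B| = 44 − 8 = 36.00.

36.00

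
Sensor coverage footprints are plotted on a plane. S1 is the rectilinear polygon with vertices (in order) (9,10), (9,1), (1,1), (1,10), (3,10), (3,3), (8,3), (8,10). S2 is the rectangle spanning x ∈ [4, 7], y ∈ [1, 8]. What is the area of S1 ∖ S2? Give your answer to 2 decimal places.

|S1| = 37, |S1∩S2| = 6.
|S1 ∖ S2| = |S1| − |S1∩S2| = 37 − 6 = 31.00.

31.00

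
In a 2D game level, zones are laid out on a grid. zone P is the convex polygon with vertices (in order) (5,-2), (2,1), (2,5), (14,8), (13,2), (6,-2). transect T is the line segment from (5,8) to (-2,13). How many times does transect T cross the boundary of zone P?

0

The segment lies entirely outside zone P and never meets its boundary.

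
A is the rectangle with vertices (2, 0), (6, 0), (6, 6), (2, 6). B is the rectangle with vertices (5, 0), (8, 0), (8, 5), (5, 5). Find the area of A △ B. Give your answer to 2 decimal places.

|A∩B|: x∈[5,6], y∈[0,5] → 1·5 = 5.
|A △ B| = |A| + |B| − 2·|A∩B| = 24 + 15 − 10 = 29.00.

29.00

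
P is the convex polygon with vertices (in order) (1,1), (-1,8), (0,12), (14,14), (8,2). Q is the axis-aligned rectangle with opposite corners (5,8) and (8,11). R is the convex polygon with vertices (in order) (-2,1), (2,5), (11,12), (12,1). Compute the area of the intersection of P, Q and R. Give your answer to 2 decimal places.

The intersection is the polygon with vertices (8,8), (5.857,8), (8,9.667).
By the shoelace formula its area is 1.79.

1.79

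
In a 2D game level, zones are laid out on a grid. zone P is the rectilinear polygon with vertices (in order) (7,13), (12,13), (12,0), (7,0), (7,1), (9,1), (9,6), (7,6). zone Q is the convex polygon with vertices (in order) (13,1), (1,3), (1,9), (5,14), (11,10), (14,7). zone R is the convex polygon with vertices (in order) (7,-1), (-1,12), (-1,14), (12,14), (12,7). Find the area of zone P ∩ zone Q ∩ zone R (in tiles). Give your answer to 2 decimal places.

29.03

The intersection is the polygon with vertices (9,6), (7,6), (7,12.667), (11,10), (12,9), (12,7), (9,2.2).
By the shoelace formula its area is 29.03.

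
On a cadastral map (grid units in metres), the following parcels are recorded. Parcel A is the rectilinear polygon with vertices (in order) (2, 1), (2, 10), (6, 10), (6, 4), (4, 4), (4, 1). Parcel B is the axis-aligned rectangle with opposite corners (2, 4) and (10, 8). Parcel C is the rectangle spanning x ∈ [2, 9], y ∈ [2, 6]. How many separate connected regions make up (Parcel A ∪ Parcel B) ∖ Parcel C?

2

(Parcel A ∪ Parcel B) ∖ Parcel C splits into 2 disjoint pieces (area 26, area 2).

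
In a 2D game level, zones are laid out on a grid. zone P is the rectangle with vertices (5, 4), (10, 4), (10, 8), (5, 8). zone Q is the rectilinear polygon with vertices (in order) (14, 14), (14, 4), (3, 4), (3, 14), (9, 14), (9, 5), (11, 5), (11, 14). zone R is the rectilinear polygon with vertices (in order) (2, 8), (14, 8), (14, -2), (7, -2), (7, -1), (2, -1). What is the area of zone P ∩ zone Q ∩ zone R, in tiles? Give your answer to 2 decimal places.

17.00

The intersection is the polygon with vertices (5,4), (5,8), (9,8), (9,5), (10,5), (10,4).
By the shoelace formula its area is 17.00.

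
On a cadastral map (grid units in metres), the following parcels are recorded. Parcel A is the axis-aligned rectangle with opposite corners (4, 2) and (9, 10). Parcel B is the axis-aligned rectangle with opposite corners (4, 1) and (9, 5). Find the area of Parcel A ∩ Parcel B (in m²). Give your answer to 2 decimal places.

|Parcel A∩Parcel B|: x∈[4,9], y∈[2,5] → 5·3 = 15.

15.00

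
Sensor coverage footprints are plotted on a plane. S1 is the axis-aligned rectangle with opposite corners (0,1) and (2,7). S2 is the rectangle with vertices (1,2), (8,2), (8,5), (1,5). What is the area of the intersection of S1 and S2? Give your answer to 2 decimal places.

3.00

|S1∩S2|: x∈[1,2], y∈[2,5] → 1·3 = 3.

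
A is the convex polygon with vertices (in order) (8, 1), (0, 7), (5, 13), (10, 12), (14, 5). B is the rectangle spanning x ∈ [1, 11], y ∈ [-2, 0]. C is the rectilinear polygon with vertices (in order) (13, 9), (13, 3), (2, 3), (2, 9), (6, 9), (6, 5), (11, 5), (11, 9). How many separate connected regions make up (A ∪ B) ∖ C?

4

(A ∪ B) ∖ C splits into 4 disjoint pieces (area 5.6667, area 50.5714, area 1.2083, area 20).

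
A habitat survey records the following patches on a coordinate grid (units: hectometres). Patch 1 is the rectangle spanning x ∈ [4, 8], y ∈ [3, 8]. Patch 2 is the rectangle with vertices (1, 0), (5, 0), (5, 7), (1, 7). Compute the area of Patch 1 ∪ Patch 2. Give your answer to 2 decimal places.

By inclusion–exclusion:
Individual areas: |Patch 1| = 20, |Patch 2| = 28.
|Patch 1∩Patch 2|: x∈[4,5], y∈[3,7] → 1·4 = 4.
|Patch 1 ∪ Patch 2| = 48 − 4 = 44.00.

44.00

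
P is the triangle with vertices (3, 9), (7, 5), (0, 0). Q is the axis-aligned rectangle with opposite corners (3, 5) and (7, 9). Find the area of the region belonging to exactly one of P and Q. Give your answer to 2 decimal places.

24.00

|P| = 24, |Q| = 16, |P∩Q| = 8.
|P △ Q| = |P| + |Q| − 2·|P∩Q| = 24 + 16 − 16 = 24.00.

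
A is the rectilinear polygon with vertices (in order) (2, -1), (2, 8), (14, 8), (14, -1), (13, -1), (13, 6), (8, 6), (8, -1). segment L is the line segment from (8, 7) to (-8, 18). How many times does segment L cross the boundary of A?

The segment meets the boundary at (6.545,8).

1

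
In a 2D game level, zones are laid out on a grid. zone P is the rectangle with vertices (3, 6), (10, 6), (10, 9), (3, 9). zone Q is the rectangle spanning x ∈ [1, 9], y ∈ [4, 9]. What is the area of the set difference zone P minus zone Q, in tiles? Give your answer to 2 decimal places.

|zone P∩zone Q|: x∈[3,9], y∈[6,9] → 6·3 = 18.
|zone P| = 21.
|zone P ∖ zone Q| = |zone P| − |zone P∩zone Q| = 21 − 18 = 3.00.

3.00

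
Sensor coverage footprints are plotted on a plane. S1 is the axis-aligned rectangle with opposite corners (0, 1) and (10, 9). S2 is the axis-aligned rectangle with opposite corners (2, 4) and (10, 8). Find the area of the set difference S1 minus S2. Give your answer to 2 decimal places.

48.00

|S1∩S2|: x∈[2,10], y∈[4,8] → 8·4 = 32.
|S1| = 80.
|S1 ∖ S2| = |S1| − |S1∩S2| = 80 − 32 = 48.00.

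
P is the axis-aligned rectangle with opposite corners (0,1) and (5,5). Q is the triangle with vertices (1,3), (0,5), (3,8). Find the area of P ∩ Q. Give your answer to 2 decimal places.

1.80

The intersection is the polygon with vertices (1.8,5), (1,3), (0,5).
By the shoelace formula its area is 1.80.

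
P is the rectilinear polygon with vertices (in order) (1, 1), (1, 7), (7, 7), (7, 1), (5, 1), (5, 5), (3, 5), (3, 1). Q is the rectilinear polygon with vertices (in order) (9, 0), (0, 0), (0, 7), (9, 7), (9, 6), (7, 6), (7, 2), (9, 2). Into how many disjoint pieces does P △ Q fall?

P △ Q splits into 2 disjoint pieces (area 25, area 2).

2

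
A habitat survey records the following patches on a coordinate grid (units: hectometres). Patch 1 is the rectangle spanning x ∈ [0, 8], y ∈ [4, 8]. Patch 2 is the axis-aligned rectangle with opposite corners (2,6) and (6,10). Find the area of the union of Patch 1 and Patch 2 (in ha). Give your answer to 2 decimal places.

By inclusion–exclusion:
Individual areas: |Patch 1| = 32, |Patch 2| = 16.
|Patch 1∩Patch 2|: x∈[2,6], y∈[6,8] → 4·2 = 8.
|Patch 1 ∪ Patch 2| = 48 − 8 = 40.00.

40.00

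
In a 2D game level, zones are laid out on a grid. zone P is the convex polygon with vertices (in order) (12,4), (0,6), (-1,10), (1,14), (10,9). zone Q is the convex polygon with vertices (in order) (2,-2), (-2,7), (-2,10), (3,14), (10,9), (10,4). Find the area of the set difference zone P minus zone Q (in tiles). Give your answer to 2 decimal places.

6.68

|zone P| = 72.5, |zone P∩zone Q| = 65.8224.
|zone P ∖ zone Q| = |zone P| − |zone P∩zone Q| = 72.5 − 65.8224 = 6.68.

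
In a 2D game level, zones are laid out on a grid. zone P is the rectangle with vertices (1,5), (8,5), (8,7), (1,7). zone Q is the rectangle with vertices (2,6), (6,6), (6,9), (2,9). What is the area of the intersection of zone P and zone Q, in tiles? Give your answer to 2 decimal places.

4.00

|zone P∩zone Q|: x∈[2,6], y∈[6,7] → 4·1 = 4.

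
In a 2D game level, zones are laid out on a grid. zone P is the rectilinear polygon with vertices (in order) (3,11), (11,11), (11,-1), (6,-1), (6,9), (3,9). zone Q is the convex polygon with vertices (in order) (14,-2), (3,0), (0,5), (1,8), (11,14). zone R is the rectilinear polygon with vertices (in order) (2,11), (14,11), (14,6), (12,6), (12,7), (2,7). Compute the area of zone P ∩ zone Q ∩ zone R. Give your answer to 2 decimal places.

The intersection is the polygon with vertices (11,7), (6,7), (6,9), (3,9), (3,9.2), (6,11), (11,11).
By the shoelace formula its area is 23.30.

23.30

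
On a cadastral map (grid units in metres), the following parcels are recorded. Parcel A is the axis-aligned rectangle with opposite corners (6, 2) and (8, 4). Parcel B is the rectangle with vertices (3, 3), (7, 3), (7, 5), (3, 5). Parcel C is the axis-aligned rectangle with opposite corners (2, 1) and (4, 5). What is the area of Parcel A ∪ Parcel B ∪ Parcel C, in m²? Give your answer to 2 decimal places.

By inclusion–exclusion:
Individual areas: |Parcel A| = 4, |Parcel B| = 8, |Parcel C| = 8.
|Parcel A∩Parcel B|: x∈[6,7], y∈[3,4] → 1·1 = 1.
|Parcel A∩Parcel C| = 0 (no overlap).
|Parcel B∩Parcel C|: x∈[3,4], y∈[3,5] → 1·2 = 2.
|Parcel A∩Parcel B∩Parcel C| = 0.
|Parcel A ∪ Parcel B ∪ Parcel C| = 20 − 3 + 0 = 17.00.

17.00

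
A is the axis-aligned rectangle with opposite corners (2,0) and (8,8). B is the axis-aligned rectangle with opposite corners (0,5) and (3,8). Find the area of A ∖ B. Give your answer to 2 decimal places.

45.00

|A∩B|: x∈[2,3], y∈[5,8] → 1·3 = 3.
|A| = 48.
|A ∖ B| = |A| − |A∩B| = 48 − 3 = 45.00.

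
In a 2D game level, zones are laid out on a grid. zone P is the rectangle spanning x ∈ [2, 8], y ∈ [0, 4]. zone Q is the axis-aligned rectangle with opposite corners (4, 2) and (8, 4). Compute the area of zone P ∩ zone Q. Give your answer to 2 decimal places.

8.00

|zone P∩zone Q|: x∈[4,8], y∈[2,4] → 4·2 = 8.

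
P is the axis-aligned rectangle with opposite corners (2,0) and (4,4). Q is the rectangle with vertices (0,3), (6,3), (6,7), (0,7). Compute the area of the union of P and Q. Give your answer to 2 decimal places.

30.00

By inclusion–exclusion:
Individual areas: |P| = 8, |Q| = 24.
|P∩Q|: x∈[2,4], y∈[3,4] → 2·1 = 2.
|P ∪ Q| = 32 − 2 = 30.00.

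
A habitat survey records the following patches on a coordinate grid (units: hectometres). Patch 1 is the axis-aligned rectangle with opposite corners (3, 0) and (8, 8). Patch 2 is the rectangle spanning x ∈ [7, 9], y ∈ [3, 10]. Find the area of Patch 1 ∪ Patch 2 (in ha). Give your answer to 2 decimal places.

By inclusion–exclusion:
Individual areas: |Patch 1| = 40, |Patch 2| = 14.
|Patch 1∩Patch 2|: x∈[7,8], y∈[3,8] → 1·5 = 5.
|Patch 1 ∪ Patch 2| = 54 − 5 = 49.00.

49.00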